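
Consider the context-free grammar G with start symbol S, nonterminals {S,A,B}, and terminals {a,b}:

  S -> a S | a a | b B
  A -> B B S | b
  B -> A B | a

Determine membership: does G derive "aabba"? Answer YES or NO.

CNF form of G:
  S -> T0 S | T0 T0 | T1 B
  A -> B X2 | b
  B -> A B | a
  T0 -> a
  T1 -> b
  X2 -> B S

CYK fill:
  T[0,0] 'a' = {B,T0}  orig:{B}
  T[1,1] 'a' = {B,T0}  orig:{B}
  T[2,2] 'b' = {A,T1}  orig:{A}
  T[3,3] 'b' = {A,T1}  orig:{A}
  T[4,4] 'a' = {B,T0}  orig:{B}
  T[0,1] 'aa' = {S}
  T[1,2] 'ab' = ∅
  T[2,3] 'bb' = ∅
  T[3,4] 'ba' = {B,S}
  T[0,2] 'aab' = ∅
  T[1,3] 'abb' = ∅
  T[2,4] 'bba' = {B,S}
  T[0,3] 'aabb' = ∅
  T[1,4] 'abba' = {S,X2}  orig:{S}
  T[0,4] 'aabba' = {A,S,X2}  orig:{A,S}

S ∈ T[0,4] ⇒ YES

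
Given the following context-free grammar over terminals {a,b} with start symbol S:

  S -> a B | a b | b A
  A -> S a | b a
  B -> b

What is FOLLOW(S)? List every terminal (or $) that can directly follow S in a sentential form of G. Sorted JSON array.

FIRST sets, iterate to fixpoint:
pass 1:
  A via A→b a: +{b}
  B via B→b: +{b}
  S via S→a B: +{a}
  S via S→b A: +{b}
  S: {a,b}  A: {b}  B: {b}
pass 2:
  A via A→S a: +{a}
  S: {a,b}  A: {a,b}  B: {b}
pass 3: — fixpoint
  S: {a,b}  A: {a,b}  B: {b}

FOLLOW sets:
initialize: $ ∈ FOLLOW(S)
round 1:
  A→S a: FOLLOW(S) ⊇ FIRST(a) = {a}; new: +{a}
  S→a B: FOLLOW(B) ⊇ FOLLOW(S) ⊇ {$,a}; new: +{$,a}
  S→b A: FOLLOW(A) ⊇ FOLLOW(S) ⊇ {$,a}; new: +{$,a}
  FOLLOW[S]={$,a}  FOLLOW[A]={$,a}  FOLLOW[B]={$,a}
round 2: (stable)
  FOLLOW[S]={$,a}  FOLLOW[A]={$,a}  FOLLOW[B]={$,a}

FOLLOW(S) = ["$", "a"]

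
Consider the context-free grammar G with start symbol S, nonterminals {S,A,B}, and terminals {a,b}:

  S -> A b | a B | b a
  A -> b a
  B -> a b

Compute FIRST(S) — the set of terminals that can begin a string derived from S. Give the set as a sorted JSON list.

FIRST sets, iterate to fixpoint:
pass 1:
  A via A→b a: +{b}
  B via B→a b: +{a}
  S via S→A b: +{b}
  S via S→a B: +{a}
  S: {a,b}  A: {b}  B: {a}
pass 2: done
  S: {a,b}  A: {b}  B: {a}

FIRST(S) = ["a", "b"]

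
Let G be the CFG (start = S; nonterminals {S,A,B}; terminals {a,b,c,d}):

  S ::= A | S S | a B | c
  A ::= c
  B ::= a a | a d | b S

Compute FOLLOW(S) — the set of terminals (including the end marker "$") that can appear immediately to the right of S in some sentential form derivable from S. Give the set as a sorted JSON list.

FIRST sets, iterate to fixpoint:
iter 1:
  A via A→c: +{c}
  B via B→a a: +{a}
  B via B→b S: +{b}
  S via S→A: +{c}
  S via S→a B: +{a}
  S: {a,c}  A: {c}  B: {a,b}
iter 2: — fixpoint
  S: {a,c}  A: {c}  B: {a,b}

FOLLOW iteration:
FOLLOW(S) := {$}
round 1:
  S→A: FOLLOW(A) ⊇ FOLLOW(S) ⊇ {$}; new: +{$}
  S→S S: FOLLOW(S) ⊇ FIRST(S) = {a,c}; new: +{a,c}
  S→a B: FOLLOW(B) ⊇ FOLLOW(S) ⊇ {$,a,c}; new: +{$,a,c}
  FOLLOW[S]={$,a,c}  FOLLOW[A]={$}  FOLLOW[B]={$,a,c}
round 2:
  S→A: FOLLOW(A) ⊇ FOLLOW(S) ⊇ {$,a,c}; new: +{a,c}
  FOLLOW[S]={$,a,c}  FOLLOW[A]={$,a,c}  FOLLOW[B]={$,a,c}
round 3: (no change)
  FOLLOW[S]={$,a,c}  FOLLOW[A]={$,a,c}  FOLLOW[B]={$,a,c}

FOLLOW(S) = ["$", "a", "c"]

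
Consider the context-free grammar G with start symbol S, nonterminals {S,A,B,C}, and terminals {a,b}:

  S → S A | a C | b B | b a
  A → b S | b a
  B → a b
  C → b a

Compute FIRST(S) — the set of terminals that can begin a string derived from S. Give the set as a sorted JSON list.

FIRST iteration:
round 1:
  A via A→b S: +{b}
  B via B→a b: +{a}
  C via C→b a: +{b}
  S via S→a C: +{a}
  S via S→b B: +{b}
  FIRST(S)={a,b}  FIRST(A)={b}  FIRST(B)={a}  FIRST(C)={b}
round 2: (stable)
  FIRST(S)={a,b}  FIRST(A)={b}  FIRST(B)={a}  FIRST(C)={b}

FIRST(S) = ["a", "b"]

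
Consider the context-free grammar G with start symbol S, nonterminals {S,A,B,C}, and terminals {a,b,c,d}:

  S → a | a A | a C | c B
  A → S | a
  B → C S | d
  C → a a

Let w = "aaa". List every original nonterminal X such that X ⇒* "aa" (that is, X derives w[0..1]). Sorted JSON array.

Convert to CNF:
  S -> T0 A | T0 C | T1 B | a
  A -> T0 A | T0 C | T1 B | a
  B -> C S | d
  C -> T0 T0
  T0 -> a
  T1 -> c

Fill CYK table bottom-up (cells [i..j] with 0 ≤ i ≤ j ≤ 1 only):
  [0..0]={A,S,T0}  "a"  orig:{A,S}
  [1..1]={A,S,T0}  "a"  orig:{A,S}
  [0..1]={A,C,S}  "aa"

Original NTs in T[0,1] deriving "aa": ["A", "C", "S"]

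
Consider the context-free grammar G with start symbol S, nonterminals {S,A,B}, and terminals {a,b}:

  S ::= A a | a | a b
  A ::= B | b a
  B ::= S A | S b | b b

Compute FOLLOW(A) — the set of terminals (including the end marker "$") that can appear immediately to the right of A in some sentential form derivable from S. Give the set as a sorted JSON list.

FIRST iteration:
iter 1:
  A via A→b a: +{b}
  B via B→b b: +{b}
  S via S→A a: +{b}
  S via S→a: +{a}
  S: {a,b}  A: {b}  B: {b}
iter 2:
  B via B→S A: +{a}
  S: {a,b}  A: {b}  B: {a,b}
iter 3:
  A via A→B: +{a}
  S: {a,b}  A: {a,b}  B: {a,b}
iter 4: done
  S: {a,b}  A: {a,b}  B: {a,b}

Compute FOLLOW by fixpoint:
initialize: $ ∈ FOLLOW(S)
[1]
  B→S A: FOLLOW(S) ⊇ FIRST(A) = {a,b}; new: +{a,b}
  S→A a: FOLLOW(A) ⊇ FIRST(a) = {a}; new: +{a}
  FOLLOW(S)={$,a,b}  FOLLOW(A)={a}  FOLLOW(B)={}
[2]
  A→B: FOLLOW(B) ⊇ FOLLOW(A) ⊇ {a}; new: +{a}
  FOLLOW(S)={$,a,b}  FOLLOW(A)={a}  FOLLOW(B)={a}
[3] (no change)
  FOLLOW(S)={$,a,b}  FOLLOW(A)={a}  FOLLOW(B)={a}

FOLLOW(A) = ["a"]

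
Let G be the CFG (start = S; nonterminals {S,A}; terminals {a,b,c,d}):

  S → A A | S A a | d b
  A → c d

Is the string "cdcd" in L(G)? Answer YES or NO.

CNF form of G:
  S -> A A | S X4 | T1 T3
  A -> T0 T1
  T0 -> c
  T1 -> d
  T2 -> a
  T3 -> b
  X4 -> A T2

Fill CYK table bottom-up:
  [0..0]={T0}  "c"  orig:{}
  [1..1]={T1}  "d"  orig:{}
  [2..2]={T0}  "c"  orig:{}
  [3..3]={T1}  "d"  orig:{}
  [0..1]={A}  "cd"
  [1..2]=∅  "dc"
  [2..3]={A}  "cd"
  [0..2]=∅  "cdc"
  [1..3]=∅  "dcd"
  [0..3]={S}  "cdcd"

S ∈ T[0,3] ⇒ YES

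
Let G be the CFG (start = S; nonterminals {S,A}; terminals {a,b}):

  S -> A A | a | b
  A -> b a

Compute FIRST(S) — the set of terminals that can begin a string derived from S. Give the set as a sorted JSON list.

FIRST iteration:
pass 1:
  A via A→b a: +{b}
  S via S→A A: +{b}
  S via S→a: +{a}
  FIRST(S)={a,b}  FIRST(A)={b}
pass 2: (no change)
  FIRST(S)={a,b}  FIRST(A)={b}

FIRST(S) = ["a", "b"]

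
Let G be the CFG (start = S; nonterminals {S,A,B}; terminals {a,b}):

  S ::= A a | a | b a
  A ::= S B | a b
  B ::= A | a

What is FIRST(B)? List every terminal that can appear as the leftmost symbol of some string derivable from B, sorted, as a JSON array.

FIRST iteration:
round 1:
  A via A→a b: +{a}
  B via B→A: +{a}
  S via S→A a: +{a}
  S via S→b a: +{b}
  FIRST[S]={a,b}  FIRST[A]={a}  FIRST[B]={a}
round 2:
  A via A→S B: +{b}
  B via B→A: +{b}
  FIRST[S]={a,b}  FIRST[A]={a,b}  FIRST[B]={a,b}
round 3: (stable)
  FIRST[S]={a,b}  FIRST[A]={a,b}  FIRST[B]={a,b}

FIRST(B) = ["a", "b"]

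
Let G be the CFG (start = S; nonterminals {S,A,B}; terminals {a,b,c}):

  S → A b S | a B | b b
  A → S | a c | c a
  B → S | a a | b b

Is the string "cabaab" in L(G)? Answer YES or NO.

CNF form of G:
  S -> A X5 | T0 T0 | T1 B
  A -> A X3 | T0 T0 | T1 B | T1 T2 | T2 T1
  B -> A X4 | T0 T0 | T1 B | T1 T1
  T0 -> b
  T1 -> a
  T2 -> c
  X3 -> T0 S
  X4 -> T0 S
  X5 -> T0 S

Fill CYK table bottom-up:
  cell(0,0) c: {T2}  orig:{}
  cell(1,1) a: {T1}  orig:{}
  cell(2,2) b: {T0}  orig:{}
  cell(3,3) a: {T1}  orig:{}
  cell(4,4) a: {T1}  orig:{}
  cell(5,5) b: {T0}  orig:{}
  cell(0,1) ca: {A}
  cell(1,2) ab: ∅
  cell(2,3) ba: ∅
  cell(3,4) aa: {B}
  cell(4,5) ab: ∅
  cell(0,2) cab: ∅
  cell(1,3) aba: ∅
  cell(2,4) baa: ∅
  cell(3,5) aab: ∅
  cell(0,3) caba: ∅
  cell(1,4) abaa: ∅
  cell(2,5) baab: ∅
  cell(0,4) cabaa: ∅
  cell(1,5) abaab: ∅
  cell(0,5) cabaab: ∅

S ∉ T[0,5] ⇒ NO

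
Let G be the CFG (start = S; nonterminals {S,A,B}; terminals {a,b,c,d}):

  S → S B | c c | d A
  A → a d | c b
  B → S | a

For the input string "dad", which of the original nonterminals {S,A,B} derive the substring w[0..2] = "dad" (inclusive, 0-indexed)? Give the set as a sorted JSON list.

CNF form of G:
  S -> S B | T1 A | T2 T2
  A -> T0 T1 | T2 T3
  B -> S B | T1 A | T2 T2 | a
  T0 -> a
  T1 -> d
  T2 -> c
  T3 -> b

Fill CYK table bottom-up (cells [i..j] with 0 ≤ i ≤ j ≤ 2 only):
  cell(0,0) d: {T1}  orig:{}
  cell(1,1) a: {B,T0}  orig:{B}
  cell(2,2) d: {T1}  orig:{}
  cell(0,1) da: ∅
  cell(1,2) ad: {A}
  cell(0,2) dad: {B,S}

Original NTs in T[0,2] deriving "dad": ["B", "S"]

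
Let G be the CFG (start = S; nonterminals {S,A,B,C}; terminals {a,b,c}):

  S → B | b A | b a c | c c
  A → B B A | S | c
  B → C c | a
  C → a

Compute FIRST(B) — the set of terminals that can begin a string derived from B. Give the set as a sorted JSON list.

FIRST sets, iterate to fixpoint:
round 1:
  A via A→c: +{c}
  B via B→a: +{a}
  C via C→a: +{a}
  S via S→B: +{a}
  S via S→b A: +{b}
  S via S→c c: +{c}
  FIRST(S)={a,b,c}  FIRST(A)={c}  FIRST(B)={a}  FIRST(C)={a}
round 2:
  A via A→B B A: +{a}
  A via A→S: +{b}
  FIRST(S)={a,b,c}  FIRST(A)={a,b,c}  FIRST(B)={a}  FIRST(C)={a}
round 3: (no change)
  FIRST(S)={a,b,c}  FIRST(A)={a,b,c}  FIRST(B)={a}  FIRST(C)={a}

FIRST(B) = ["a"]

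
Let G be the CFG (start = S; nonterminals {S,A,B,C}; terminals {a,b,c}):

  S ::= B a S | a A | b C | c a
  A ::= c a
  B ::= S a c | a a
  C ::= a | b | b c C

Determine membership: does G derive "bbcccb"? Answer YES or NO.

Convert to CNF:
  S -> B X5 | T0 T1 | T1 A | T2 C
  A -> T0 T1
  B -> S X3 | T1 T1
  C -> T2 X4 | a | b
  T0 -> c
  T1 -> a
  T2 -> b
  X3 -> T1 T0
  X4 -> T0 C
  X5 -> T1 S

Fill CYK table bottom-up:
  cell(0,0) b: {C,T2}  orig:{C}
  cell(1,1) b: {C,T2}  orig:{C}
  cell(2,2) c: {T0}  orig:{}
  cell(3,3) c: {T0}  orig:{}
  cell(4,4) c: {T0}  orig:{}
  cell(5,5) b: {C,T2}  orig:{C}
  cell(0,1) bb: {S}
  cell(1,2) bc: ∅
  cell(2,3) cc: ∅
  cell(3,4) cc: ∅
  cell(4,5) cb: {X4}  orig:{}
  cell(0,2) bbc: ∅
  cell(1,3) bcc: ∅
  cell(2,4) ccc: ∅
  cell(3,5) ccb: ∅
  cell(0,3) bbcc: ∅
  cell(1,4) bccc: ∅
  cell(2,5) cccb: ∅
  cell(0,4) bbccc: ∅
  cell(1,5) bcccb: ∅
  cell(0,5) bbcccb: ∅

S ∉ T[0,5] ⇒ NO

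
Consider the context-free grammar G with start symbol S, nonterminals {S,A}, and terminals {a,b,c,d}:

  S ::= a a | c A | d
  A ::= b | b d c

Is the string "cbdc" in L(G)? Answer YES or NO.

Convert to CNF:
  S -> T2 A | T3 T3 | d
  A -> T0 X4 | b
  T0 -> b
  T1 -> d
  T2 -> c
  T3 -> a
  X4 -> T1 T2

CYK fill:
  [0..0]={T2}  "c"  orig:{}
  [1..1]={A,T0}  "b"  orig:{A}
  [2..2]={S,T1}  "d"  orig:{S}
  [3..3]={T2}  "c"  orig:{}
  [0..1]={S}  "cb"
  [1..2]=∅  "bd"
  [2..3]={X4}  "dc"  orig:{}
  [0..2]=∅  "cbd"
  [1..3]={A}  "bdc"
  [0..3]={S}  "cbdc"

S ∈ T[0,3] ⇒ YES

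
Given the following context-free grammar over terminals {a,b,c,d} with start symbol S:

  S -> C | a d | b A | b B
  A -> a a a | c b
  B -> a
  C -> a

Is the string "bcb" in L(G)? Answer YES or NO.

CNF form of G:
  S -> T0 T3 | T2 A | T2 B | a
  A -> T0 X4 | T1 T2
  B -> a
  C -> a
  T0 -> a
  T1 -> c
  T2 -> b
  T3 -> d
  X4 -> T0 T0

CYK table (by increasing span):
  T[0,0] 'b' = {T2}  orig:{}
  T[1,1] 'c' = {T1}  orig:{}
  T[2,2] 'b' = {T2}  orig:{}
  T[0,1] 'bc' = ∅
  T[1,2] 'cb' = {A}
  T[0,2] 'bcb' = {S}

S ∈ T[0,2] ⇒ YES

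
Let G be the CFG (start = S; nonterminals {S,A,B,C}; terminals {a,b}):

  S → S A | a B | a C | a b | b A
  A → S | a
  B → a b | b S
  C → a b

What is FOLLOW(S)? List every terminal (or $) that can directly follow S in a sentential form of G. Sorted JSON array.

FIRST iteration:
iter 1:
  A via A→a: +{a}
  B via B→a b: +{a}
  B via B→b S: +{b}
  C via C→a b: +{a}
  S via S→a B: +{a}
  S via S→b A: +{b}
  S: {a,b}  A: {a}  B: {a,b}  C: {a}
iter 2:
  A via A→S: +{b}
  S: {a,b}  A: {a,b}  B: {a,b}  C: {a}
iter 3: done
  S: {a,b}  A: {a,b}  B: {a,b}  C: {a}

Compute FOLLOW by fixpoint:
seed FOLLOW(S) with $
round 1:
  S→S A: FOLLOW(S) ⊇ FIRST(A) = {a,b}; new: +{a,b}
  S→S A: FOLLOW(A) ⊇ FOLLOW(S) ⊇ {$,a,b}; new: +{$,a,b}
  S→a B: FOLLOW(B) ⊇ FOLLOW(S) ⊇ {$,a,b}; new: +{$,a,b}
  S→a C: FOLLOW(C) ⊇ FOLLOW(S) ⊇ {$,a,b}; new: +{$,a,b}
  FOLLOW(S)={$,a,b}  FOLLOW(A)={$,a,b}  FOLLOW(B)={$,a,b}  FOLLOW(C)={$,a,b}
round 2: (stable)
  FOLLOW(S)={$,a,b}  FOLLOW(A)={$,a,b}  FOLLOW(B)={$,a,b}  FOLLOW(C)={$,a,b}

FOLLOW(S) = ["$", "a", "b"]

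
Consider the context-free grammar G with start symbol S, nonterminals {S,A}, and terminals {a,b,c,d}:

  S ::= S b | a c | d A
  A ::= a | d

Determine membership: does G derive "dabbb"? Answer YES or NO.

Convert to CNF:
  S -> S T0 | T1 T2 | T3 A
  A -> a | d
  T0 -> b
  T1 -> a
  T2 -> c
  T3 -> d

Fill CYK table bottom-up:
  [0..0]={A,T3}  "d"  orig:{A}
  [1..1]={A,T1}  "a"  orig:{A}
  [2..2]={T0}  "b"  orig:{}
  [3..3]={T0}  "b"  orig:{}
  [4..4]={T0}  "b"  orig:{}
  [0..1]={S}  "da"
  [1..2]=∅  "ab"
  [2..3]=∅  "bb"
  [3..4]=∅  "bb"
  [0..2]={S}  "dab"
  [1..3]=∅  "abb"
  [2..4]=∅  "bbb"
  [0..3]={S}  "dabb"
  [1..4]=∅  "abbb"
  [0..4]={S}  "dabbb"

S ∈ T[0,4] ⇒ YES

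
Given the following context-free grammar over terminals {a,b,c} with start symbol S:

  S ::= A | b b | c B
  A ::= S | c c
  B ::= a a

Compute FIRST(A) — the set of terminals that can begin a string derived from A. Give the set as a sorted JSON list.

Compute FIRST by fixpoint:
iter 1:
  A via A→c c: +{c}
  B via B→a a: +{a}
  S via S→A: +{c}
  S via S→b b: +{b}
  FIRST(S)={b,c}  FIRST(A)={c}  FIRST(B)={a}
iter 2:
  A via A→S: +{b}
  FIRST(S)={b,c}  FIRST(A)={b,c}  FIRST(B)={a}
iter 3: (stable)
  FIRST(S)={b,c}  FIRST(A)={b,c}  FIRST(B)={a}

FIRST(A) = ["b", "c"]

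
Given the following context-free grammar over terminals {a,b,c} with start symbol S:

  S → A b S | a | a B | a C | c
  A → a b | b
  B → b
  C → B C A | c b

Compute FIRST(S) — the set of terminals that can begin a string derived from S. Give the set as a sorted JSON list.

Compute FIRST by fixpoint:
[1]
  A via A→a b: +{a}
  A via A→b: +{b}
  B via B→b: +{b}
  C via C→B C A: +{b}
  C via C→c b: +{c}
  S via S→A b S: +{a,b}
  S via S→c: +{c}
  S: {a,b,c}  A: {a,b}  B: {b}  C: {b,c}
[2] (no change)
  S: {a,b,c}  A: {a,b}  B: {b}  C: {b,c}

FIRST(S) = ["a", "b", "c"]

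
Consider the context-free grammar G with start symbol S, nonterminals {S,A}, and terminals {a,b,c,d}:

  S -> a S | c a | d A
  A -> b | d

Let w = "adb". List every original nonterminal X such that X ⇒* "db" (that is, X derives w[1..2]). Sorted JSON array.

Convert to CNF:
  S -> T0 S | T1 T0 | T2 A
  A -> b | d
  T0 -> a
  T1 -> c
  T2 -> d

Fill CYK table bottom-up, restricted to cells inside w[1..2]:
  T[1,1] 'd' = {A,T2}  orig:{A}
  T[2,2] 'b' = {A}
  T[1,2] 'db' = {S}

Original NTs in T[1,2] deriving "db": ["S"]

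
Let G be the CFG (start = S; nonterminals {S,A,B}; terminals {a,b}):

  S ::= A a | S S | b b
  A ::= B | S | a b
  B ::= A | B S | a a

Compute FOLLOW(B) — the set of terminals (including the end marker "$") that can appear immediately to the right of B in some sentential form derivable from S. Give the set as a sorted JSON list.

FIRST iteration:
[1]
  A via A→a b: +{a}
  B via B→A: +{a}
  S via S→A a: +{a}
  S via S→b b: +{b}
  S: {a,b}  A: {a}  B: {a}
[2]
  A via A→S: +{b}
  B via B→A: +{b}
  S: {a,b}  A: {a,b}  B: {a,b}
[3] — fixpoint
  S: {a,b}  A: {a,b}  B: {a,b}

FOLLOW iteration:
initialize: $ ∈ FOLLOW(S)
round 1:
  B→B S: FOLLOW(B) ⊇ FIRST(S) = {a,b}; new: +{a,b}
  B→B S: FOLLOW(S) ⊇ FOLLOW(B) ⊇ {a,b}; new: +{a,b}
  S→A a: FOLLOW(A) ⊇ FIRST(a) = {a}; new: +{a}
  FOLLOW[S]={$,a,b}  FOLLOW[A]={a}  FOLLOW[B]={a,b}
round 2:
  B→A: FOLLOW(A) ⊇ FOLLOW(B) ⊇ {a,b}; new: +{b}
  FOLLOW[S]={$,a,b}  FOLLOW[A]={a,b}  FOLLOW[B]={a,b}
round 3: (stable)
  FOLLOW[S]={$,a,b}  FOLLOW[A]={a,b}  FOLLOW[B]={a,b}

FOLLOW(B) = ["a", "b"]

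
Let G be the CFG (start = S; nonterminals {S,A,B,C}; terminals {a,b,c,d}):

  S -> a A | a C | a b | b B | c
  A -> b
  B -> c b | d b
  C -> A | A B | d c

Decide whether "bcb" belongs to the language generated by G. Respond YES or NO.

Convert to CNF:
  S -> T1 B | T3 A | T3 C | T3 T1 | c
  A -> b
  B -> T0 T1 | T2 T1
  C -> A B | T2 T0 | b
  T0 -> c
  T1 -> b
  T2 -> d
  T3 -> a

CYK fill:
  T[0,0] 'b' = {A,C,T1}  orig:{A,C}
  T[1,1] 'c' = {S,T0}  orig:{S}
  T[2,2] 'b' = {A,C,T1}  orig:{A,C}
  T[0,1] 'bc' = ∅
  T[1,2] 'cb' = {B}
  T[0,2] 'bcb' = {C,S}

S ∈ T[0,2] ⇒ YES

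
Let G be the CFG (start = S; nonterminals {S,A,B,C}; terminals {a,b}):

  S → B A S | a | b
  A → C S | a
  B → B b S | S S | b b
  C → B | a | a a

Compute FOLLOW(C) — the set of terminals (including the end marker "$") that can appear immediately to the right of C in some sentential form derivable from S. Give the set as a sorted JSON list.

FIRST sets, iterate to fixpoint:
round 1:
  A via A→a: +{a}
  B via B→b b: +{b}
  C via C→B: +{b}
  C via C→a: +{a}
  S via S→B A S: +{b}
  S via S→a: +{a}
  FIRST[S]={a,b}  FIRST[A]={a}  FIRST[B]={b}  FIRST[C]={a,b}
round 2:
  A via A→C S: +{b}
  B via B→S S: +{a}
  FIRST[S]={a,b}  FIRST[A]={a,b}  FIRST[B]={a,b}  FIRST[C]={a,b}
round 3: (no change)
  FIRST[S]={a,b}  FIRST[A]={a,b}  FIRST[B]={a,b}  FIRST[C]={a,b}

FOLLOW sets:
initialize: $ ∈ FOLLOW(S)
iter 1:
  A→C S: FOLLOW(C) ⊇ FIRST(S) = {a,b}; new: +{a,b}
  B→B b S: FOLLOW(B) ⊇ FIRST(b) = {b}; new: +{b}
  B→B b S: FOLLOW(S) ⊇ FOLLOW(B) ⊇ {b}; new: +{b}
  B→S S: FOLLOW(S) ⊇ FIRST(S) = {a,b}; new: +{a}
  C→B: FOLLOW(B) ⊇ FOLLOW(C) ⊇ {a,b}; new: +{a}
  S→B A S: FOLLOW(A) ⊇ FIRST(S) = {a,b}; new: +{a,b}
  FOLLOW(S)={$,a,b}  FOLLOW(A)={a,b}  FOLLOW(B)={a,b}  FOLLOW(C)={a,b}
iter 2: done
  FOLLOW(S)={$,a,b}  FOLLOW(A)={a,b}  FOLLOW(B)={a,b}  FOLLOW(C)={a,b}

FOLLOW(C) = ["a", "b"]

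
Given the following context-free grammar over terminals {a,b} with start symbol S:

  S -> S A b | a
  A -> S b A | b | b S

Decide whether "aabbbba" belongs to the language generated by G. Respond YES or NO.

CNF form of G:
  S -> S X2 | a
  A -> S X1 | T0 S | b
  T0 -> b
  X1 -> T0 A
  X2 -> A T0

CYK table (by increasing span):
  [0..0]={S}  "a"
  [1..1]={S}  "a"
  [2..2]={A,T0}  "b"  orig:{A}
  [3..3]={A,T0}  "b"  orig:{A}
  [4..4]={A,T0}  "b"  orig:{A}
  [5..5]={A,T0}  "b"  orig:{A}
  [6..6]={S}  "a"
  [0..1]=∅  "aa"
  [1..2]=∅  "ab"
  [2..3]={X1,X2}  "bb"  orig:{}
  [3..4]={X1,X2}  "bb"  orig:{}
  [4..5]={X1,X2}  "bb"  orig:{}
  [5..6]={A}  "ba"
  [0..2]=∅  "aab"
  [1..3]={A,S}  "abb"
  [2..4]=∅  "bbb"
  [3..5]=∅  "bbb"
  [4..6]={X1}  "bba"  orig:{}
  [0..3]=∅  "aabb"
  [1..4]={X2}  "abbb"  orig:{}
  [2..5]=∅  "bbbb"
  [3..6]=∅  "bbba"
  [0..4]={S}  "aabbb"
  [1..5]={A,S}  "abbbb"
  [2..6]=∅  "bbbba"
  [0..5]=∅  "aabbbb"
  [1..6]={A}  "abbbba"
  [0..6]=∅  "aabbbba"

S ∉ T[0,6] ⇒ NO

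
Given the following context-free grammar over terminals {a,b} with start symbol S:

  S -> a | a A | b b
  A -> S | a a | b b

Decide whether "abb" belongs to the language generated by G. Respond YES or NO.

CNF form of G:
  S -> T0 A | T1 T1 | a
  A -> T0 A | T0 T0 | T1 T1 | a
  T0 -> a
  T1 -> b

Fill CYK table bottom-up:
  cell(0,0) a: {A,S,T0}  orig:{A,S}
  cell(1,1) b: {T1}  orig:{}
  cell(2,2) b: {T1}  orig:{}
  cell(0,1) ab: ∅
  cell(1,2) bb: {A,S}
  cell(0,2) abb: {A,S}

S ∈ T[0,2] ⇒ YES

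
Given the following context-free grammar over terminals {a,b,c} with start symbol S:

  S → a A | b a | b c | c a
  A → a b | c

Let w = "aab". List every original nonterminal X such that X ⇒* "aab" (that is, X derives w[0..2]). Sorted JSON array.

CNF form of G:
  S -> T0 A | T1 T0 | T1 T2 | T2 T0
  A -> T0 T1 | c
  T0 -> a
  T1 -> b
  T2 -> c

CYK fill (cells [i..j] with 0 ≤ i ≤ j ≤ 2 only):
  [0..0]={T0}  "a"  orig:{}
  [1..1]={T0}  "a"  orig:{}
  [2..2]={T1}  "b"  orig:{}
  [0..1]=∅  "aa"
  [1..2]={A}  "ab"
  [0..2]={S}  "aab"

Original NTs in T[0,2] deriving "aab": ["S"]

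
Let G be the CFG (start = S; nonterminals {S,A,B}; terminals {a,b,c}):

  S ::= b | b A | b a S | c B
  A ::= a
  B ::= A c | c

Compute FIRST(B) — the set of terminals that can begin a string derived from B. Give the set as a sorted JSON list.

FIRST iteration:
pass 1:
  A via A→a: +{a}
  B via B→A c: +{a}
  B via B→c: +{c}
  S via S→b: +{b}
  S via S→c B: +{c}
  FIRST[S]={b,c}  FIRST[A]={a}  FIRST[B]={a,c}
pass 2: (stable)
  FIRST[S]={b,c}  FIRST[A]={a}  FIRST[B]={a,c}

FIRST(B) = ["a", "c"]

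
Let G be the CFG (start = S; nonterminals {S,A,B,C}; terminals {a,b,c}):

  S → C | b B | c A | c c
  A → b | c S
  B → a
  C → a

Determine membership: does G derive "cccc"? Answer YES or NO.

Convert to CNF:
  S -> T0 A | T0 T0 | T1 B | a
  A -> T0 S | b
  B -> a
  C -> a
  T0 -> c
  T1 -> b

Fill CYK table bottom-up:
  T[0,0] 'c' = {T0}  orig:{}
  T[1,1] 'c' = {T0}  orig:{}
  T[2,2] 'c' = {T0}  orig:{}
  T[3,3] 'c' = {T0}  orig:{}
  T[0,1] 'cc' = {S}
  T[1,2] 'cc' = {S}
  T[2,3] 'cc' = {S}
  T[0,2] 'ccc' = {A}
  T[1,3] 'ccc' = {A}
  T[0,3] 'cccc' = {S}

S ∈ T[0,3] ⇒ YES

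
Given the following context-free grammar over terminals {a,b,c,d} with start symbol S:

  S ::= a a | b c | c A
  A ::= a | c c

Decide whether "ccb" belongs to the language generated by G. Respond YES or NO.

Convert to CNF:
  S -> T0 A | T1 T1 | T2 T0
  A -> T0 T0 | a
  T0 -> c
  T1 -> a
  T2 -> b

Fill CYK table bottom-up:
  [0..0]={T0}  "c"  orig:{}
  [1..1]={T0}  "c"  orig:{}
  [2..2]={T2}  "b"  orig:{}
  [0..1]={A}  "cc"
  [1..2]=∅  "cb"
  [0..2]=∅  "ccb"

S ∉ T[0,2] ⇒ NO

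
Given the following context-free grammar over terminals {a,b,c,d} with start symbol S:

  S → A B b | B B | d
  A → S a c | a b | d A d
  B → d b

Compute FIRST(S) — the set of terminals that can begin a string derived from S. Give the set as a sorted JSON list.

FIRST sets, iterate to fixpoint:
pass 1:
  A via A→a b: +{a}
  A via A→d A d: +{d}
  B via B→d b: +{d}
  S via S→A B b: +{a,d}
  FIRST(S)={a,d}  FIRST(A)={a,d}  FIRST(B)={d}
pass 2: (no change)
  FIRST(S)={a,d}  FIRST(A)={a,d}  FIRST(B)={d}

FIRST(S) = ["a", "d"]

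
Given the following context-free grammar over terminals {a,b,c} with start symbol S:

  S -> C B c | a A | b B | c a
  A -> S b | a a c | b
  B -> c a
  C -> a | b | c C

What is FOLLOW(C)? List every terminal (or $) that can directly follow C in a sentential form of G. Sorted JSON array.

Compute FIRST by fixpoint:
[1]
  A via A→a a c: +{a}
  A via A→b: +{b}
  B via B→c a: +{c}
  C via C→a: +{a}
  C via C→b: +{b}
  C via C→c C: +{c}
  S via S→C B c: +{a,b,c}
  FIRST[S]={a,b,c}  FIRST[A]={a,b}  FIRST[B]={c}  FIRST[C]={a,b,c}
[2]
  A via A→S b: +{c}
  FIRST[S]={a,b,c}  FIRST[A]={a,b,c}  FIRST[B]={c}  FIRST[C]={a,b,c}
[3] (no change)
  FIRST[S]={a,b,c}  FIRST[A]={a,b,c}  FIRST[B]={c}  FIRST[C]={a,b,c}

Compute FOLLOW by fixpoint:
seed FOLLOW(S) with $
[1]
  A→S b: FOLLOW(S) ⊇ FIRST(b) = {b}; new: +{b}
  S→C B c: FOLLOW(C) ⊇ FIRST(B) = {c}; new: +{c}
  S→C B c: FOLLOW(B) ⊇ FIRST(c) = {c}; new: +{c}
  S→a A: FOLLOW(A) ⊇ FOLLOW(S) ⊇ {$,b}; new: +{$,b}
  S→b B: FOLLOW(B) ⊇ FOLLOW(S) ⊇ {$,b}; new: +{$,b}
  S: {$,b}  A: {$,b}  B: {$,b,c}  C: {c}
[2] done
  S: {$,b}  A: {$,b}  B: {$,b,c}  C: {c}

FOLLOW(C) = ["c"]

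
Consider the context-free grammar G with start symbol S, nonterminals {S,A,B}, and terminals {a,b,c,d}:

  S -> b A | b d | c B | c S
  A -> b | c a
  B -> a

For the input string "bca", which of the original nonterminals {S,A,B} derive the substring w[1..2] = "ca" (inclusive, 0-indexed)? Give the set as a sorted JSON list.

CNF form of G:
  S -> T0 B | T0 S | T2 A | T2 T3
  A -> T0 T1 | b
  B -> a
  T0 -> c
  T1 -> a
  T2 -> b
  T3 -> d

CYK table (by increasing span) — only the sub-triangle for w[1..2]:
  [1..1]={T0}  "c"  orig:{}
  [2..2]={B,T1}  "a"  orig:{B}
  [1..2]={A,S}  "ca"

Original NTs in T[1,2] deriving "ca": ["A", "S"]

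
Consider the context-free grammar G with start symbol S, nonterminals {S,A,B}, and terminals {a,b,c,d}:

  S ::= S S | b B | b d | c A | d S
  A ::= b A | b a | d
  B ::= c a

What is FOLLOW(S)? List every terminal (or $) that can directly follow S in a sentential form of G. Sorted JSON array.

FIRST sets, iterate to fixpoint:
iter 1:
  A via A→b A: +{b}
  A via A→d: +{d}
  B via B→c a: +{c}
  S via S→b B: +{b}
  S via S→c A: +{c}
  S via S→d S: +{d}
  FIRST(S)={b,c,d}  FIRST(A)={b,d}  FIRST(B)={c}
iter 2: done
  FIRST(S)={b,c,d}  FIRST(A)={b,d}  FIRST(B)={c}

FOLLOW iteration:
FOLLOW(S) := {$}
round 1:
  S→S S: FOLLOW(S) ⊇ FIRST(S) = {b,c,d}; new: +{b,c,d}
  S→b B: FOLLOW(B) ⊇ FOLLOW(S) ⊇ {$,b,c,d}; new: +{$,b,c,d}
  S→c A: FOLLOW(A) ⊇ FOLLOW(S) ⊇ {$,b,c,d}; new: +{$,b,c,d}
  FOLLOW[S]={$,b,c,d}  FOLLOW[A]={$,b,c,d}  FOLLOW[B]={$,b,c,d}
round 2: done
  FOLLOW[S]={$,b,c,d}  FOLLOW[A]={$,b,c,d}  FOLLOW[B]={$,b,c,d}

FOLLOW(S) = ["$", "b", "c", "d"]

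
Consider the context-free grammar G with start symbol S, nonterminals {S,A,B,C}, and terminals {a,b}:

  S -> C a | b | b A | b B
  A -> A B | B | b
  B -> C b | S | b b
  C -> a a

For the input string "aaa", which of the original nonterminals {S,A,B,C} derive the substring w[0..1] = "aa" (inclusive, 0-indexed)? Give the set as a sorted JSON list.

Convert to CNF:
  S -> C T0 | T1 A | T1 B | b
  A -> A B | C T0 | C T1 | T1 A | T1 B | T1 T1 | b
  B -> C T0 | C T1 | T1 A | T1 B | T1 T1 | b
  C -> T0 T0
  T0 -> a
  T1 -> b

CYK fill — only the sub-triangle for w[0..1]:
  cell(0,0) a: {T0}  orig:{}
  cell(1,1) a: {T0}  orig:{}
  cell(0,1) aa: {C}

Original NTs in T[0,1] deriving "aa": ["C"]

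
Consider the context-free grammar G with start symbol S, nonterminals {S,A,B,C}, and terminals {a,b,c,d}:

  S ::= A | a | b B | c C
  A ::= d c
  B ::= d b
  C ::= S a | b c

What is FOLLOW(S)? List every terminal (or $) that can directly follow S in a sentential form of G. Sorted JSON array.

Compute FIRST by fixpoint:
iter 1:
  A via A→d c: +{d}
  B via B→d b: +{d}
  C via C→b c: +{b}
  S via S→A: +{d}
  S via S→a: +{a}
  S via S→b B: +{b}
  S via S→c C: +{c}
  FIRST[S]={a,b,c,d}  FIRST[A]={d}  FIRST[B]={d}  FIRST[C]={b}
iter 2:
  C via C→S a: +{a,c,d}
  FIRST[S]={a,b,c,d}  FIRST[A]={d}  FIRST[B]={d}  FIRST[C]={a,b,c,d}
iter 3: (no change)
  FIRST[S]={a,b,c,d}  FIRST[A]={d}  FIRST[B]={d}  FIRST[C]={a,b,c,d}

FOLLOW sets:
seed FOLLOW(S) with $
pass 1:
  C→S a: FOLLOW(S) ⊇ FIRST(a) = {a}; new: +{a}
  S→A: FOLLOW(A) ⊇ FOLLOW(S) ⊇ {$,a}; new: +{$,a}
  S→b B: FOLLOW(B) ⊇ FOLLOW(S) ⊇ {$,a}; new: +{$,a}
  S→c C: FOLLOW(C) ⊇ FOLLOW(S) ⊇ {$,a}; new: +{$,a}
  S: {$,a}  A: {$,a}  B: {$,a}  C: {$,a}
pass 2: (no change)
  S: {$,a}  A: {$,a}  B: {$,a}  C: {$,a}

FOLLOW(S) = ["$", "a"]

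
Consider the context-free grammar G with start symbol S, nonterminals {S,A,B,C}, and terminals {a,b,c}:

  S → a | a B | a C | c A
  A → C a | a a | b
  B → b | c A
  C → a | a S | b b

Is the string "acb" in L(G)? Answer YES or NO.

Convert to CNF:
  S -> T0 B | T0 C | T1 A | a
  A -> C T0 | T0 T0 | b
  B -> T1 A | b
  C -> T0 S | T2 T2 | a
  T0 -> a
  T1 -> c
  T2 -> b

Fill CYK table bottom-up:
  T[0,0] 'a' = {C,S,T0}  orig:{C,S}
  T[1,1] 'c' = {T1}  orig:{}
  T[2,2] 'b' = {A,B,T2}  orig:{A,B}
  T[0,1] 'ac' = ∅
  T[1,2] 'cb' = {B,S}
  T[0,2] 'acb' = {C,S}

S ∈ T[0,2] ⇒ YES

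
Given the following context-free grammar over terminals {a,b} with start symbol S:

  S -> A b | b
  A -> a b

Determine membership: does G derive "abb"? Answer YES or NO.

CNF form of G:
  S -> A T1 | b
  A -> T0 T1
  T0 -> a
  T1 -> b

CYK table (by increasing span):
  T[0,0] 'a' = {T0}  orig:{}
  T[1,1] 'b' = {S,T1}  orig:{S}
  T[2,2] 'b' = {S,T1}  orig:{S}
  T[0,1] 'ab' = {A}
  T[1,2] 'bb' = ∅
  T[0,2] 'abb' = {S}

S ∈ T[0,2] ⇒ YES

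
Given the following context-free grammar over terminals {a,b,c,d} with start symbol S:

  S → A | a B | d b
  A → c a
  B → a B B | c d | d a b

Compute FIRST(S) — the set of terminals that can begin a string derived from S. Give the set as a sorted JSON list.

Compute FIRST by fixpoint:
iter 1:
  A via A→c a: +{c}
  B via B→a B B: +{a}
  B via B→c d: +{c}
  B via B→d a b: +{d}
  S via S→A: +{c}
  S via S→a B: +{a}
  S via S→d b: +{d}
  S: {a,c,d}  A: {c}  B: {a,c,d}
iter 2: (no change)
  S: {a,c,d}  A: {c}  B: {a,c,d}

FIRST(S) = ["a", "c", "d"]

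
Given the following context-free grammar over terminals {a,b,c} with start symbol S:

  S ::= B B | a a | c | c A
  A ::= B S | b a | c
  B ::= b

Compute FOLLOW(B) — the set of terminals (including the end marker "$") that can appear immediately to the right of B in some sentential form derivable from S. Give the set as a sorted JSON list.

Compute FIRST by fixpoint:
pass 1:
  A via A→b a: +{b}
  A via A→c: +{c}
  B via B→b: +{b}
  S via S→B B: +{b}
  S via S→a a: +{a}
  S via S→c: +{c}
  FIRST(S)={a,b,c}  FIRST(A)={b,c}  FIRST(B)={b}
pass 2: — fixpoint
  FIRST(S)={a,b,c}  FIRST(A)={b,c}  FIRST(B)={b}

FOLLOW iteration:
initialize: $ ∈ FOLLOW(S)
pass 1:
  A→B S: FOLLOW(B) ⊇ FIRST(S) = {a,b,c}; new: +{a,b,c}
  S→B B: FOLLOW(B) ⊇ FOLLOW(S) ⊇ {$}; new: +{$}
  S→c A: FOLLOW(A) ⊇ FOLLOW(S) ⊇ {$}; new: +{$}
  FOLLOW[S]={$}  FOLLOW[A]={$}  FOLLOW[B]={$,a,b,c}
pass 2: — fixpoint
  FOLLOW[S]={$}  FOLLOW[A]={$}  FOLLOW[B]={$,a,b,c}

FOLLOW(B) = ["$", "a", "b", "c"]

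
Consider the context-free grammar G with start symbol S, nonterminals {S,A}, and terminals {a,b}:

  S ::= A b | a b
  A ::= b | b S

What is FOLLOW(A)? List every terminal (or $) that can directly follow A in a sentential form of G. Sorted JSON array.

Compute FIRST by fixpoint:
[1]
  A via A→b: +{b}
  S via S→A b: +{b}
  S via S→a b: +{a}
  S: {a,b}  A: {b}
[2] (stable)
  S: {a,b}  A: {b}

FOLLOW iteration:
seed FOLLOW(S) with $
iter 1:
  S→A b: FOLLOW(A) ⊇ FIRST(b) = {b}; new: +{b}
  S: {$}  A: {b}
iter 2:
  A→b S: FOLLOW(S) ⊇ FOLLOW(A) ⊇ {b}; new: +{b}
  S: {$,b}  A: {b}
iter 3: (no change)
  S: {$,b}  A: {b}

FOLLOW(A) = ["b"]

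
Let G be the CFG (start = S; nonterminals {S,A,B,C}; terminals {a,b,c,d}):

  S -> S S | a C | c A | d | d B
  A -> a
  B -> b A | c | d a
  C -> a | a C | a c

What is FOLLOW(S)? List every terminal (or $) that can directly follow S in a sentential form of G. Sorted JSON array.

Compute FIRST by fixpoint:
iter 1:
  A via A→a: +{a}
  B via B→b A: +{b}
  B via B→c: +{c}
  B via B→d a: +{d}
  C via C→a: +{a}
  S via S→a C: +{a}
  S via S→c A: +{c}
  S via S→d: +{d}
  FIRST[S]={a,c,d}  FIRST[A]={a}  FIRST[B]={b,c,d}  FIRST[C]={a}
iter 2: (stable)
  FIRST[S]={a,c,d}  FIRST[A]={a}  FIRST[B]={b,c,d}  FIRST[C]={a}

FOLLOW iteration:
seed FOLLOW(S) with $
iter 1:
  S→S S: FOLLOW(S) ⊇ FIRST(S) = {a,c,d}; new: +{a,c,d}
  S→a C: FOLLOW(C) ⊇ FOLLOW(S) ⊇ {$,a,c,d}; new: +{$,a,c,d}
  S→c A: FOLLOW(A) ⊇ FOLLOW(S) ⊇ {$,a,c,d}; new: +{$,a,c,d}
  S→d B: FOLLOW(B) ⊇ FOLLOW(S) ⊇ {$,a,c,d}; new: +{$,a,c,d}
  FOLLOW[S]={$,a,c,d}  FOLLOW[A]={$,a,c,d}  FOLLOW[B]={$,a,c,d}  FOLLOW[C]={$,a,c,d}
iter 2: done
  FOLLOW[S]={$,a,c,d}  FOLLOW[A]={$,a,c,d}  FOLLOW[B]={$,a,c,d}  FOLLOW[C]={$,a,c,d}

FOLLOW(S) = ["$", "a", "c", "d"]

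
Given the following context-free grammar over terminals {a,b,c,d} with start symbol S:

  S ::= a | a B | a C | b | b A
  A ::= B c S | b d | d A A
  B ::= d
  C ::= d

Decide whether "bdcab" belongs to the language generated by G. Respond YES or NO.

Convert to CNF:
  S -> T1 A | T3 B | T3 C | a | b
  A -> B X4 | T1 T2 | T2 X5
  B -> d
  C -> d
  T0 -> c
  T1 -> b
  T2 -> d
  T3 -> a
  X4 -> T0 S
  X5 -> A A

CYK fill:
  T[0,0] 'b' = {S,T1}  orig:{S}
  T[1,1] 'd' = {B,C,T2}  orig:{B,C}
  T[2,2] 'c' = {T0}  orig:{}
  T[3,3] 'a' = {S,T3}  orig:{S}
  T[4,4] 'b' = {S,T1}  orig:{S}
  T[0,1] 'bd' = {A}
  T[1,2] 'dc' = ∅
  T[2,3] 'ca' = {X4}  orig:{}
  T[3,4] 'ab' = ∅
  T[0,2] 'bdc' = ∅
  T[1,3] 'dca' = {A}
  T[2,4] 'cab' = ∅
  T[0,3] 'bdca' = {S}
  T[1,4] 'dcab' = ∅
  T[0,4] 'bdcab' = ∅

S ∉ T[0,4] ⇒ NO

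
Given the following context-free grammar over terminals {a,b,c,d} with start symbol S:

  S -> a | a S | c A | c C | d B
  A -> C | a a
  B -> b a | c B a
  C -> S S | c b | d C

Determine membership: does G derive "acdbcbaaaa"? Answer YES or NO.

Convert to CNF:
  S -> T0 S | T1 A | T1 C | T3 B | a
  A -> S S | T0 T0 | T1 T2 | T3 C
  B -> T1 X4 | T2 T0
  C -> S S | T1 T2 | T3 C
  T0 -> a
  T1 -> c
  T2 -> b
  T3 -> d
  X4 -> B T0

Fill CYK table bottom-up:
  [0..0]={S,T0}  "a"  orig:{S}
  [1..1]={T1}  "c"  orig:{}
  [2..2]={T3}  "d"  orig:{}
  [3..3]={T2}  "b"  orig:{}
  [4..4]={T1}  "c"  orig:{}
  [5..5]={T2}  "b"  orig:{}
  [6..6]={S,T0}  "a"  orig:{S}
  [7..7]={S,T0}  "a"  orig:{S}
  [8..8]={S,T0}  "a"  orig:{S}
  [9..9]={S,T0}  "a"  orig:{S}
  [0..1]=∅  "ac"
  [1..2]=∅  "cd"
  [2..3]=∅  "db"
  [3..4]=∅  "bc"
  [4..5]={A,C}  "cb"
  [5..6]={B}  "ba"
  [6..7]={A,C,S}  "aa"
  [7..8]={A,C,S}  "aa"
  [8..9]={A,C,S}  "aa"
  [0..2]=∅  "acd"
  [1..3]=∅  "cdb"
  [2..4]=∅  "dbc"
  [3..5]=∅  "bcb"
  [4..6]=∅  "cba"
  [5..7]={X4}  "baa"  orig:{}
  [6..8]={A,C,S}  "aaa"
  [7..9]={A,C,S}  "aaa"
  [0..3]=∅  "acdb"
  [1..4]=∅  "cdbc"
  [2..5]=∅  "dbcb"
  [3..6]=∅  "bcba"
  [4..7]={B}  "cbaa"
  [5..8]=∅  "baaa"
  [6..9]={A,C,S}  "aaaa"
  [0..4]=∅  "acdbc"
  [1..5]=∅  "cdbcb"
  [2..6]=∅  "dbcba"
  [3..7]=∅  "bcbaa"
  [4..8]={X4}  "cbaaa"  orig:{}
  [5..9]=∅  "baaaa"
  [0..5]=∅  "acdbcb"
  [1..6]=∅  "cdbcba"
  [2..7]=∅  "dbcbaa"
  [3..8]=∅  "bcbaaa"
  [4..9]=∅  "cbaaaa"
  [0..6]=∅  "acdbcba"
  [1..7]=∅  "cdbcbaa"
  [2..8]=∅  "dbcbaaa"
  [3..9]=∅  "bcbaaaa"
  [0..7]=∅  "acdbcbaa"
  [1..8]=∅  "cdbcbaaa"
  [2..9]=∅  "dbcbaaaa"
  [0..8]=∅  "acdbcbaaa"
  [1..9]=∅  "cdbcbaaaa"
  [0..9]=∅  "acdbcbaaaa"

S ∉ T[0,9] ⇒ NO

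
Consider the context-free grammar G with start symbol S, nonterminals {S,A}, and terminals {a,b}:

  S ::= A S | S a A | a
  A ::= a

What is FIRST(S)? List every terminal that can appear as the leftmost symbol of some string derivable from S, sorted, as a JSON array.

FIRST iteration:
[1]
  A via A→a: +{a}
  S via S→A S: +{a}
  FIRST[S]={a}  FIRST[A]={a}
[2] done
  FIRST[S]={a}  FIRST[A]={a}

FIRST(S) = ["a"]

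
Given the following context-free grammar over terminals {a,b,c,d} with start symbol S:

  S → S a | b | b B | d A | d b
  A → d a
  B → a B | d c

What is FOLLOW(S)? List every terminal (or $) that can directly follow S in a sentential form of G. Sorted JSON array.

FIRST iteration:
round 1:
  A via A→d a: +{d}
  B via B→a B: +{a}
  B via B→d c: +{d}
  S via S→b: +{b}
  S via S→d A: +{d}
  S: {b,d}  A: {d}  B: {a,d}
round 2: done
  S: {b,d}  A: {d}  B: {a,d}

FOLLOW sets:
initialize: $ ∈ FOLLOW(S)
pass 1:
  S→S a: FOLLOW(S) ⊇ FIRST(a) = {a}; new: +{a}
  S→b B: FOLLOW(B) ⊇ FOLLOW(S) ⊇ {$,a}; new: +{$,a}
  S→d A: FOLLOW(A) ⊇ FOLLOW(S) ⊇ {$,a}; new: +{$,a}
  S: {$,a}  A: {$,a}  B: {$,a}
pass 2: done
  S: {$,a}  A: {$,a}  B: {$,a}

FOLLOW(S) = ["$", "a"]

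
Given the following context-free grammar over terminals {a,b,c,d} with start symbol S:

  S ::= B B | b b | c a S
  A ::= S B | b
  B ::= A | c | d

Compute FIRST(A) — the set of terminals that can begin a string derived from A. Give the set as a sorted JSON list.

FIRST iteration:
[1]
  A via A→b: +{b}
  B via B→A: +{b}
  B via B→c: +{c}
  B via B→d: +{d}
  S via S→B B: +{b,c,d}
  FIRST(S)={b,c,d}  FIRST(A)={b}  FIRST(B)={b,c,d}
[2]
  A via A→S B: +{c,d}
  FIRST(S)={b,c,d}  FIRST(A)={b,c,d}  FIRST(B)={b,c,d}
[3] (no change)
  FIRST(S)={b,c,d}  FIRST(A)={b,c,d}  FIRST(B)={b,c,d}

FIRST(A) = ["b", "c", "d"]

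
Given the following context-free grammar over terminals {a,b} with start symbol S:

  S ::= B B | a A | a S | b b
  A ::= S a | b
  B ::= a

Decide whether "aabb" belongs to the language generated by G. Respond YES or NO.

CNF form of G:
  S -> B B | T0 A | T0 S | T1 T1
  A -> S T0 | b
  B -> a
  T0 -> a
  T1 -> b

CYK fill:
  cell(0,0) a: {B,T0}  orig:{B}
  cell(1,1) a: {B,T0}  orig:{B}
  cell(2,2) b: {A,T1}  orig:{A}
  cell(3,3) b: {A,T1}  orig:{A}
  cell(0,1) aa: {S}
  cell(1,2) ab: {S}
  cell(2,3) bb: {S}
  cell(0,2) aab: {S}
  cell(1,3) abb: {S}
  cell(0,3) aabb: {S}

S ∈ T[0,3] ⇒ YES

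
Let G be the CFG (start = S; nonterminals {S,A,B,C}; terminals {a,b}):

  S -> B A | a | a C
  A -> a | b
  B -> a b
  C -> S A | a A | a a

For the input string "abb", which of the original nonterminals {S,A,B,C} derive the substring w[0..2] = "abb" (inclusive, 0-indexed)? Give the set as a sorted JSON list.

CNF form of G:
  S -> B A | T0 C | a
  A -> a | b
  B -> T0 T1
  C -> S A | T0 A | T0 T0
  T0 -> a
  T1 -> b

Fill CYK table bottom-up (cells [i..j] with 0 ≤ i ≤ j ≤ 2 only):
  [0..0]={A,S,T0}  "a"  orig:{A,S}
  [1..1]={A,T1}  "b"  orig:{A}
  [2..2]={A,T1}  "b"  orig:{A}
  [0..1]={B,C}  "ab"
  [1..2]=∅  "bb"
  [0..2]={S}  "abb"

Original NTs in T[0,2] deriving "abb": ["S"]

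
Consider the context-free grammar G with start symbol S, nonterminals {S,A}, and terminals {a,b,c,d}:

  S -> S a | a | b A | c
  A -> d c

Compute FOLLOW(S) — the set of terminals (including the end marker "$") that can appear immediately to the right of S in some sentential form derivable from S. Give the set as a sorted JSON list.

Compute FIRST by fixpoint:
round 1:
  A via A→d c: +{d}
  S via S→a: +{a}
  S via S→b A: +{b}
  S via S→c: +{c}
  S: {a,b,c}  A: {d}
round 2: — fixpoint
  S: {a,b,c}  A: {d}

Compute FOLLOW by fixpoint:
seed FOLLOW(S) with $
round 1:
  S→S a: FOLLOW(S) ⊇ FIRST(a) = {a}; new: +{a}
  S→b A: FOLLOW(A) ⊇ FOLLOW(S) ⊇ {$,a}; new: +{$,a}
  S: {$,a}  A: {$,a}
round 2: (no change)
  S: {$,a}  A: {$,a}

FOLLOW(S) = ["$", "a"]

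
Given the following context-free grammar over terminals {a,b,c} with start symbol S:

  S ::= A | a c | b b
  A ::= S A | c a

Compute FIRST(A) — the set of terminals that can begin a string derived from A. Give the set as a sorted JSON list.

FIRST sets, iterate to fixpoint:
[1]
  A via A→c a: +{c}
  S via S→A: +{c}
  S via S→a c: +{a}
  S via S→b b: +{b}
  S: {a,b,c}  A: {c}
[2]
  A via A→S A: +{a,b}
  S: {a,b,c}  A: {a,b,c}
[3] — fixpoint
  S: {a,b,c}  A: {a,b,c}

FIRST(A) = ["a", "b", "c"]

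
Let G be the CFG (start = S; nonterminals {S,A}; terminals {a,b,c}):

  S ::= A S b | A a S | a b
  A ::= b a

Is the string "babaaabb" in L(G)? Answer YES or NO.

Convert to CNF:
  S -> A X2 | A X3 | T1 T0
  A -> T0 T1
  T0 -> b
  T1 -> a
  X2 -> S T0
  X3 -> T1 S

CYK fill:
  [0..0]={T0}  "b"  orig:{}
  [1..1]={T1}  "a"  orig:{}
  [2..2]={T0}  "b"  orig:{}
  [3..3]={T1}  "a"  orig:{}
  [4..4]={T1}  "a"  orig:{}
  [5..5]={T1}  "a"  orig:{}
  [6..6]={T0}  "b"  orig:{}
  [7..7]={T0}  "b"  orig:{}
  [0..1]={A}  "ba"
  [1..2]={S}  "ab"
  [2..3]={A}  "ba"
  [3..4]=∅  "aa"
  [4..5]=∅  "aa"
  [5..6]={S}  "ab"
  [6..7]=∅  "bb"
  [0..2]=∅  "bab"
  [1..3]=∅  "aba"
  [2..4]=∅  "baa"
  [3..5]=∅  "aaa"
  [4..6]={X3}  "aab"  orig:{}
  [5..7]={X2}  "abb"  orig:{}
  [0..3]=∅  "baba"
  [1..4]=∅  "abaa"
  [2..5]=∅  "baaa"
  [3..6]=∅  "aaab"
  [4..7]=∅  "aabb"
  [0..4]=∅  "babaa"
  [1..5]=∅  "abaaa"
  [2..6]={S}  "baaab"
  [3..7]=∅  "aaabb"
  [0..5]=∅  "babaaa"
  [1..6]={X3}  "abaaab"  orig:{}
  [2..7]={X2}  "baaabb"  orig:{}
  [0..6]=∅  "babaaab"
  [1..7]=∅  "abaaabb"
  [0..7]={S}  "babaaabb"

S ∈ T[0,7] ⇒ YES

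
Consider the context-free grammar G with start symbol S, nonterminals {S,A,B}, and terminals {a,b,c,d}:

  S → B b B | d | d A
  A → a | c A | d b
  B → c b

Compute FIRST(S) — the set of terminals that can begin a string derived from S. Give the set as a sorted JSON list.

FIRST sets, iterate to fixpoint:
[1]
  A via A→a: +{a}
  A via A→c A: +{c}
  A via A→d b: +{d}
  B via B→c b: +{c}
  S via S→B b B: +{c}
  S via S→d: +{d}
  FIRST(S)={c,d}  FIRST(A)={a,c,d}  FIRST(B)={c}
[2] — fixpoint
  FIRST(S)={c,d}  FIRST(A)={a,c,d}  FIRST(B)={c}

FIRST(S) = ["c", "d"]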